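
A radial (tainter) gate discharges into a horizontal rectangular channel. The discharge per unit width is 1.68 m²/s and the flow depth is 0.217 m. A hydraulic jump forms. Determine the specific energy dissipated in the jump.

ΔE = 1.69 m

V₁ = q/y₁ = 1.68/0.217 = 7.74 m/s. Fr₁ = V₁/√(g·y₁) = 7.74/√(9.81×0.217) = 5.31.
Sequent-depth ratio: y₂/y₁ = ½[√(1 + 8Fr₁²) − 1] = ½[√226.2 − 1] = 7.02.
y₂ = 7.02 × 0.217 = 1.52 m.
Head loss: ΔE = (y₂ − y₁)³/(4y₁y₂) = (1.52 − 0.217)³/(4×0.217×1.52) = 2.23/1.32 = 1.69 m.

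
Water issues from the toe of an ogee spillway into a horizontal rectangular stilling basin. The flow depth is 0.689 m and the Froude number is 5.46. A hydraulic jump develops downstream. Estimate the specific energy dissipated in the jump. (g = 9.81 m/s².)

ΔE = 5.78 m

Fr₁ = 5.46 (given).
Bélanger equation: y₂/y₁ = ½[√(1 + 8Fr₁²) − 1] = ½[√239.5 − 1] = 7.24.
y₂ = 7.24 × 0.689 = 4.99 m.
Head loss: ΔE = (y₂ − y₁)³/(4y₁y₂) = (4.99 − 0.689)³/(4×0.689×4.99) = 79.4/13.7 = 5.78 m.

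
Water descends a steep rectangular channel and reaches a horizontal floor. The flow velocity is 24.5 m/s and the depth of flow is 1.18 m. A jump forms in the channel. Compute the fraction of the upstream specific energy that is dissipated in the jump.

Fr₁ = V₁/√(g·y₁) = 24.5/√(9.81×1.18) = 7.20.
Bélanger equation: y₂/y₁ = ½[√(1 + 8Fr₁²) − 1] = ½[√415.8 − 1] = 9.70.
y₂ = 9.70 × 1.18 = 11.4 m.
E₁ = y₁ + V₁²/2g = 31.8 m. ΔE = (y₂ − y₁)³/(4y₁y₂) = 20.0 m. ΔE/E₁ = 20.0/31.8 = 0.630.

ΔE/E₁ = 0.630 (63.0%)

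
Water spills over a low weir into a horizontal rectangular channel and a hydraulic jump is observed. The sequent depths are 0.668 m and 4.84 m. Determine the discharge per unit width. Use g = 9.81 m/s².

For a rectangular channel the momentum equation gives q² = ½·g·y₁·y₂·(y₁ + y₂) = ½×9.81×0.668×4.84×5.51 = 87.3.
q = √87.3 = 9.35 m²/s.

q = 9.35 m²/s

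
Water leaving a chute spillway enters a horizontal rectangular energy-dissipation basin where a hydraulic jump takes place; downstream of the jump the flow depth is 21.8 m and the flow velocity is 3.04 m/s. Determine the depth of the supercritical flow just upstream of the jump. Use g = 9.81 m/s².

Fr₂ = V₂/√(g·y₂) = 3.04/√(9.81×21.8) = 0.208.
The Bélanger relation is symmetric: y₁/y₂ = ½[√(1 + 8Fr₂²) − 1] = ½[√1.346 − 1] = 0.0800.
y₁ = 0.0800 × 21.8 = 1.74 m.

y₁ = 1.74 m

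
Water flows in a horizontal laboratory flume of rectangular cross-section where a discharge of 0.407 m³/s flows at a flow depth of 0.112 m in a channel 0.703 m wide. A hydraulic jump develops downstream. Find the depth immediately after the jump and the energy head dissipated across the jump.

y₂ = 0.727 m; ΔE = 0.714 m

q = Q/b = 0.407/0.703 = 0.579 m²/s; V₁ = q/y₁ = 5.17 m/s. Fr₁ = V₁/√(g·y₁) = 4.93.
Conjugate-depth relation: y₂/y₁ = ½[√(1 + 8Fr₁²) − 1] = ½[√195.6 − 1] = 6.49.
y₂ = 6.49 × 0.112 = 0.727 m.
Head loss: ΔE = (y₂ − y₁)³/(4y₁y₂) = (0.727 − 0.112)³/(4×0.112×0.727) = 0.233/0.326 = 0.714 m.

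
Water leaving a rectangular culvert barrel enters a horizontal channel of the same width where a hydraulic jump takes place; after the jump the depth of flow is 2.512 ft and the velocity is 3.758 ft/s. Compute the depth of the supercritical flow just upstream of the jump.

Fr₂ = V₂/√(g·y₂) = 3.758/√(32.2×2.512) = 0.4178.
The Bélanger relation is symmetric: y₁/y₂ = ½[√(1 + 8Fr₂²) − 1] = ½[√2.3968 − 1] = 0.2741.
y₁ = 0.2741 × 2.512 = 0.6885 ft.

y₁ = 0.6885 ft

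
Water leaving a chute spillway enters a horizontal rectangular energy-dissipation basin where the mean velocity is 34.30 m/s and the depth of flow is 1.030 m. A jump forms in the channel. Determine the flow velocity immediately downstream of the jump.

V₂ = 2.323 m/s

Fr₁ = V₁/√(g·y₁) = 34.30/√(9.81×1.030) = 10.79.
From the momentum equation for a rectangular channel, y₂/y₁ = ½[√(1 + 8Fr₁²) − 1] = ½[√932.48 − 1] = 14.77.
y₂ = 14.77 × 1.030 = 15.21 m.
q = V₁·y₁ = 34.30 × 1.030 = 35.33 m²/s.
V₂ = q/y₂ = 35.33/15.21 = 2.323 m/s.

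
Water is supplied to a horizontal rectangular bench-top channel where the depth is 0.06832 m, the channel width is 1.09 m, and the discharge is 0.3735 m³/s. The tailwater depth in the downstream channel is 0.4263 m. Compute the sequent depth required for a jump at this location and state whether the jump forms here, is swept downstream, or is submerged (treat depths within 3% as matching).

y₂ = 0.5588 m; the jump is swept downstream

q = Q/b = 0.3735/1.09 = 0.3427 m²/s; V₁ = q/y₁ = 5.016 m/s. Fr₁ = V₁/√(g·y₁) = 6.126.
Sequent-depth ratio: y₂/y₁ = ½[√(1 + 8Fr₁²) − 1] = ½[√301.27 − 1] = 8.179.
y₂ = 8.179 × 0.06832 = 0.5588 m.
Tailwater y_tw = 0.4263 m: y_tw < y₂, so the jump is swept downstream.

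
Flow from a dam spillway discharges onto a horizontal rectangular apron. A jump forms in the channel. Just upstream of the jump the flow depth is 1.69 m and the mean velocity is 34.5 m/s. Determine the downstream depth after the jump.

y₂ = 19.4 m

Fr₁ = V₁/√(g·y₁) = 34.5/√(9.81×1.69) = 8.47.
From the momentum equation for a rectangular channel, y₂/y₁ = ½[√(1 + 8Fr₁²) − 1] = ½[√575.3 − 1] = 11.5.
y₂ = 11.5 × 1.69 = 19.4 m.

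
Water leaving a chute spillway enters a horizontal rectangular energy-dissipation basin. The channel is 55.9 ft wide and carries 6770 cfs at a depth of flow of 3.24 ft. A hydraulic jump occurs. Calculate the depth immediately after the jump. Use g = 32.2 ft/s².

y₂ = 15.2 ft

q = Q/b = 6770/55.9 = 121 ft²/s; V₁ = q/y₁ = 37.4 ft/s. Fr₁ = V₁/√(g·y₁) = 3.66.
Sequent-depth ratio: y₂/y₁ = ½[√(1 + 8Fr₁²) − 1] = ½[√108.1 − 1] = 4.70.
y₂ = 4.70 × 3.24 = 15.2 ft.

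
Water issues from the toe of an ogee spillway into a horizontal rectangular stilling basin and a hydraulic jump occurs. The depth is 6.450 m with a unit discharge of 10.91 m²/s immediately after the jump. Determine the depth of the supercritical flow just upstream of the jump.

y₁ = 0.5384 m

V₂ = q/y₂ = 10.91/6.450 = 1.691 m/s; Fr₂ = V₂/√(g·y₂) = 0.2126.
From the momentum equation (using Fr₂), y₁/y₂ = ½[√(1 + 8Fr₂²) − 1] = ½[√1.3617 − 1] = 0.08347.
y₁ = 0.08347 × 6.450 = 0.5384 m.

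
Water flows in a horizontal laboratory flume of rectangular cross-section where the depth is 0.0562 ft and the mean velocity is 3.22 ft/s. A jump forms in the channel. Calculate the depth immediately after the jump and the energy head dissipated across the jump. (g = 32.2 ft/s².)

Fr₁ = V₁/√(g·y₁) = 3.22/√(32.2×0.0562) = 2.39.
From the momentum equation for a rectangular channel, y₂/y₁ = ½[√(1 + 8Fr₁²) − 1] = ½[√46.84 − 1] = 2.92.
y₂ = 2.92 × 0.0562 = 0.164 ft.
Head loss: ΔE = (y₂ − y₁)³/(4y₁y₂) = (0.164 − 0.0562)³/(4×0.0562×0.164) = 0.00126/0.0369 = 0.0341 ft.

y₂ = 0.164 ft; ΔE = 0.0341 ft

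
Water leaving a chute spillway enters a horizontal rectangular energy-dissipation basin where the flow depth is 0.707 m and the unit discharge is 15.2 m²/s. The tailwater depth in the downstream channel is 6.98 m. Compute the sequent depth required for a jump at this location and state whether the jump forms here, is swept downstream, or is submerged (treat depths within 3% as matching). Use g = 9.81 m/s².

V₁ = q/y₁ = 15.2/0.707 = 21.5 m/s. Fr₁ = V₁/√(g·y₁) = 21.5/√(9.81×0.707) = 8.16.
Sequent-depth ratio: y₂/y₁ = ½[√(1 + 8Fr₁²) − 1] = ½[√534.2 − 1] = 11.1.
y₂ = 11.1 × 0.707 = 7.82 m.
Tailwater y_tw = 6.98 m: y_tw < y₂, so the jump is swept downstream.

y₂ = 7.82 m; the jump is swept downstream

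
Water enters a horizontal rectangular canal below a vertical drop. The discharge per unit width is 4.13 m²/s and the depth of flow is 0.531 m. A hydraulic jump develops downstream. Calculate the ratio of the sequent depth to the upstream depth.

V₁ = q/y₁ = 4.13/0.531 = 7.78 m/s. Fr₁ = V₁/√(g·y₁) = 7.78/√(9.81×0.531) = 3.41.
Conjugate-depth relation: y₂/y₁ = ½[√(1 + 8Fr₁²) − 1] = ½[√93.90 − 1] = 4.35.

y₂/y₁ = 4.35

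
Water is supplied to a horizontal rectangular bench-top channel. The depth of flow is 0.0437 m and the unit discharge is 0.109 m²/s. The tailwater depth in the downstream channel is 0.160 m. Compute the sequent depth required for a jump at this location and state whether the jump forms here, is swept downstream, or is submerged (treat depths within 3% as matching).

V₁ = q/y₁ = 0.109/0.0437 = 2.49 m/s. Fr₁ = V₁/√(g·y₁) = 2.49/√(9.81×0.0437) = 3.81.
Bélanger equation: y₂/y₁ = ½[√(1 + 8Fr₁²) − 1] = ½[√117.1 − 1] = 4.91.
y₂ = 4.91 × 0.0437 = 0.215 m.
Tailwater y_tw = 0.160 m: y_tw < y₂, so the jump is swept downstream.

y₂ = 0.215 m; the jump is swept downstream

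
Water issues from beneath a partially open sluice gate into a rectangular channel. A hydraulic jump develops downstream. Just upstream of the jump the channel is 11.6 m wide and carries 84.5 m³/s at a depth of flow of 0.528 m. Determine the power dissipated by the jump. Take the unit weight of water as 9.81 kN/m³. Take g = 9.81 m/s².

P = 4817 kW

q = Q/b = 84.5/11.6 = 7.28 m²/s; V₁ = q/y₁ = 13.8 m/s. Fr₁ = V₁/√(g·y₁) = 6.06.
From the momentum equation for a rectangular channel, y₂/y₁ = ½[√(1 + 8Fr₁²) − 1] = ½[√295.0 − 1] = 8.09.
y₂ = 8.09 × 0.528 = 4.27 m.
V₂ = q/y₂ = 7.28/4.27 = 1.71 m/s. E₁ = y₁ + V₁²/2g = 10.2 m; E₂ = y₂ + V₂²/2g = 4.42 m. ΔE = E₁ − E₂ = 5.81 m.
P = γ·Q·ΔE = 9.81 × 84.5 × 5.81 = 4817 kW.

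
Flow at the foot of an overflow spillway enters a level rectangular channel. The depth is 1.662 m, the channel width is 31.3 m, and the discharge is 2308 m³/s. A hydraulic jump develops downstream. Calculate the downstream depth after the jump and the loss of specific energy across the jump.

q = Q/b = 2308/31.3 = 73.74 m²/s; V₁ = q/y₁ = 44.37 m/s. Fr₁ = V₁/√(g·y₁) = 10.99.
From the momentum equation for a rectangular channel, y₂/y₁ = ½[√(1 + 8Fr₁²) − 1] = ½[√966.85 − 1] = 15.05.
y₂ = 15.05 × 1.662 = 25.01 m.
Head loss: ΔE = (y₂ − y₁)³/(4y₁y₂) = (25.01 − 1.662)³/(4×1.662×25.01) = 12725/166.3 = 76.54 m.

y₂ = 25.01 m; ΔE = 76.54 m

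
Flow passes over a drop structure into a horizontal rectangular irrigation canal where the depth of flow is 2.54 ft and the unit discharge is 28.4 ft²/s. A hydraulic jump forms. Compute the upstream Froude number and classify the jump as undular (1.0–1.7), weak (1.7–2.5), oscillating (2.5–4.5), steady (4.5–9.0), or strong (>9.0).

Fr₁ = 1.24; undular jump

V₁ = q/y₁ = 28.4/2.54 = 11.2 ft/s. Fr₁ = V₁/√(g·y₁) = 11.2/√(32.2×2.54) = 1.24.
Fr₁ = 1.24 lies in the undular range.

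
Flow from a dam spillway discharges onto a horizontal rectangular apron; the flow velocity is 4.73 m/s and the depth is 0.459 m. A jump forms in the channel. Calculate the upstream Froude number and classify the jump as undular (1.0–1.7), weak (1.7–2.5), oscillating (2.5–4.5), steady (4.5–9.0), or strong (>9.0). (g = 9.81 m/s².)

Fr₁ = V₁/√(g·y₁) = 4.73/√(9.81×0.459) = 2.23.
Fr₁ = 2.23 lies in the weak range.

Fr₁ = 2.23; weak jump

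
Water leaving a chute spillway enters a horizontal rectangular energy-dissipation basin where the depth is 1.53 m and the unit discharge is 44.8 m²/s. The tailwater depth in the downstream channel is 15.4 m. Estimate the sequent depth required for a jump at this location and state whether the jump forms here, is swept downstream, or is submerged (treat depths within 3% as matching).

V₁ = q/y₁ = 44.8/1.53 = 29.3 m/s. Fr₁ = V₁/√(g·y₁) = 29.3/√(9.81×1.53) = 7.56.
By Bélanger, y₂/y₁ = ½[√(1 + 8Fr₁²) − 1] = ½[√458.0 − 1] = 10.2.
y₂ = 10.2 × 1.53 = 15.6 m.
Tailwater y_tw = 15.4 m: y_tw ≈ y₂, so the jump forms here.

y₂ = 15.6 m; the jump forms here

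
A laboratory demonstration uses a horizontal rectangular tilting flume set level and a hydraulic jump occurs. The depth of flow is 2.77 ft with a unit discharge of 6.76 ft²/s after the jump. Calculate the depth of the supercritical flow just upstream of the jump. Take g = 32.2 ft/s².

y₁ = 0.330 ft

V₂ = q/y₂ = 6.76/2.77 = 2.44 ft/s; Fr₂ = V₂/√(g·y₂) = 0.258.
Applying the sequent-depth relation in reverse, y₁/y₂ = ½[√(1 + 8Fr₂²) − 1] = ½[√1.534 − 1] = 0.119.
y₁ = 0.119 × 2.77 = 0.330 ft.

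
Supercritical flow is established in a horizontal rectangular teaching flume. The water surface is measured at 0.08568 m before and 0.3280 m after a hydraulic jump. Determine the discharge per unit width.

q = 0.2388 m²/s

For a rectangular channel the momentum equation gives q² = ½·g·y₁·y₂·(y₁ + y₂) = ½×9.81×0.08568×0.3280×0.4137 = 0.05702.
q = √0.05702 = 0.2388 m²/s.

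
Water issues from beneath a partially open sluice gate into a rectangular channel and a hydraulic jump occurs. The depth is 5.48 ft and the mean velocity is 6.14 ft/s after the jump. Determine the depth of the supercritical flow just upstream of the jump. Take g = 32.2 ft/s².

Fr₂ = V₂/√(g·y₂) = 6.14/√(32.2×5.48) = 0.462.
From the momentum equation (using Fr₂), y₁/y₂ = ½[√(1 + 8Fr₂²) − 1] = ½[√2.709 − 1] = 0.323.
y₁ = 0.323 × 5.48 = 1.77 ft.

y₁ = 1.77 ft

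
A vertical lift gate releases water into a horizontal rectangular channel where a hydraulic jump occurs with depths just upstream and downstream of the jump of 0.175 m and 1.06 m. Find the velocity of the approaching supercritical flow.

V₁ = 6.06 m/s

For a rectangular channel the momentum equation gives q² = ½·g·y₁·y₂·(y₁ + y₂) = ½×9.81×0.175×1.06×1.24 = 1.12.
q = √1.12 = 1.06 m²/s.
V₁ = q/y₁ = 1.06/0.175 = 6.06 m/s.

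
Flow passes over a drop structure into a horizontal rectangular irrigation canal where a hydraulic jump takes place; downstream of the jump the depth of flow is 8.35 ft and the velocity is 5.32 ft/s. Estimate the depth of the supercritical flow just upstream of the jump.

y₁ = 1.49 ft

Fr₂ = V₂/√(g·y₂) = 5.32/√(32.2×8.35) = 0.324.
Applying the sequent-depth relation in reverse, y₁/y₂ = ½[√(1 + 8Fr₂²) − 1] = ½[√1.842 − 1] = 0.179.
y₁ = 0.179 × 8.35 = 1.49 ft.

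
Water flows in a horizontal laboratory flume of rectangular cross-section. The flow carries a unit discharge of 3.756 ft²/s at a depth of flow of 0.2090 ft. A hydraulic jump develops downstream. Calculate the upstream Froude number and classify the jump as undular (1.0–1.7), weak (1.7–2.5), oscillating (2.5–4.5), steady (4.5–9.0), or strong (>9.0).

V₁ = q/y₁ = 3.756/0.2090 = 17.97 ft/s. Fr₁ = V₁/√(g·y₁) = 17.97/√(32.2×0.2090) = 6.928.
Fr₁ = 6.928 lies in the steady range.

Fr₁ = 6.928; steady jump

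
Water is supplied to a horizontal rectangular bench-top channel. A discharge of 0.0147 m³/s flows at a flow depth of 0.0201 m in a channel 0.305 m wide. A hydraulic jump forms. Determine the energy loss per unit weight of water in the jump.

q = Q/b = 0.0147/0.305 = 0.0482 m²/s; V₁ = q/y₁ = 2.40 m/s. Fr₁ = V₁/√(g·y₁) = 5.40.
Conjugate-depth relation: y₂/y₁ = ½[√(1 + 8Fr₁²) − 1] = ½[√234.3 − 1] = 7.15.
y₂ = 7.15 × 0.0201 = 0.144 m.
V₂ = q/y₂ = 0.0482/0.144 = 0.335 m/s. E₁ = y₁ + V₁²/2g = 0.313 m; E₂ = y₂ + V₂²/2g = 0.150 m. ΔE = E₁ − E₂ = 0.164 m.

ΔE = 0.164 m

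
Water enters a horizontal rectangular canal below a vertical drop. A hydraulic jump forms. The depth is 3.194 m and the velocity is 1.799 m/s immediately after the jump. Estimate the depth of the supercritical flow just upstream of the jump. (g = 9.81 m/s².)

y₁ = 0.5612 m

Fr₂ = V₂/√(g·y₂) = 1.799/√(9.81×3.194) = 0.3214.
Since the conjugate-depth ratio holds either way, y₁/y₂ = ½[√(1 + 8Fr₂²) − 1] = ½[√1.8263 − 1] = 0.1757.
y₁ = 0.1757 × 3.194 = 0.5612 m.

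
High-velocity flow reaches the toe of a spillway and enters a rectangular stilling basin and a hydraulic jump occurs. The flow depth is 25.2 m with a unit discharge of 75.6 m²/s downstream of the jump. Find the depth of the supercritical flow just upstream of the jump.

V₂ = q/y₂ = 75.6/25.2 = 3.00 m/s; Fr₂ = V₂/√(g·y₂) = 0.191.
Since the conjugate-depth ratio holds either way, y₁/y₂ = ½[√(1 + 8Fr₂²) − 1] = ½[√1.291 − 1] = 0.0682.
y₁ = 0.0682 × 25.2 = 1.72 m.

y₁ = 1.72 m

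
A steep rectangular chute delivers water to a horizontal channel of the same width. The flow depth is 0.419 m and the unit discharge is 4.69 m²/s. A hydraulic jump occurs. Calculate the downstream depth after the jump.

V₁ = q/y₁ = 4.69/0.419 = 11.2 m/s. Fr₁ = V₁/√(g·y₁) = 11.2/√(9.81×0.419) = 5.52.
Bélanger equation: y₂/y₁ = ½[√(1 + 8Fr₁²) − 1] = ½[√244.9 − 1] = 7.32.
y₂ = 7.32 × 0.419 = 3.07 m.

y₂ = 3.07 m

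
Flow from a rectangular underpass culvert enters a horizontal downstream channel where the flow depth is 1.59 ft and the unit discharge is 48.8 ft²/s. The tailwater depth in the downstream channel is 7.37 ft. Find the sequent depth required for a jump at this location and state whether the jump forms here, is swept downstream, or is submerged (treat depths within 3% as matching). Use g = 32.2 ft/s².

y₂ = 8.88 ft; the jump is swept downstream

V₁ = q/y₁ = 48.8/1.59 = 30.7 ft/s. Fr₁ = V₁/√(g·y₁) = 30.7/√(32.2×1.59) = 4.29.
By Bélanger, y₂/y₁ = ½[√(1 + 8Fr₁²) − 1] = ½[√148.2 − 1] = 5.59.
y₂ = 5.59 × 1.59 = 8.88 ft.
Tailwater y_tw = 7.37 ft: y_tw < y₂, so the jump is swept downstream.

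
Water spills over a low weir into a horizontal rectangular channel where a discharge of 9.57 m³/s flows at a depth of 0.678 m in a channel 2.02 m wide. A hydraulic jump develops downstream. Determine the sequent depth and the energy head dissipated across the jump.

y₂ = 2.28 m; ΔE = 0.666 m

q = Q/b = 9.57/2.02 = 4.74 m²/s; V₁ = q/y₁ = 6.99 m/s. Fr₁ = V₁/√(g·y₁) = 2.71.
Conjugate-depth relation: y₂/y₁ = ½[√(1 + 8Fr₁²) − 1] = ½[√59.73 − 1] = 3.36.
y₂ = 3.36 × 0.678 = 2.28 m.
Head loss: ΔE = (y₂ − y₁)³/(4y₁y₂) = (2.28 − 0.678)³/(4×0.678×2.28) = 4.12/6.19 = 0.666 m.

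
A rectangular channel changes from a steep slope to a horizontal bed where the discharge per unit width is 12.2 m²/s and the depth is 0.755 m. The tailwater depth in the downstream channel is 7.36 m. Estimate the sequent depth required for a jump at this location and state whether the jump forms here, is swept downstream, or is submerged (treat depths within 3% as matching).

V₁ = q/y₁ = 12.2/0.755 = 16.2 m/s. Fr₁ = V₁/√(g·y₁) = 16.2/√(9.81×0.755) = 5.94.
From the momentum equation for a rectangular channel, y₂/y₁ = ½[√(1 + 8Fr₁²) − 1] = ½[√283.0 − 1] = 7.91.
y₂ = 7.91 × 0.755 = 5.97 m.
Tailwater y_tw = 7.36 m: y_tw > y₂, so the jump is submerged.

y₂ = 5.97 m; the jump is submerged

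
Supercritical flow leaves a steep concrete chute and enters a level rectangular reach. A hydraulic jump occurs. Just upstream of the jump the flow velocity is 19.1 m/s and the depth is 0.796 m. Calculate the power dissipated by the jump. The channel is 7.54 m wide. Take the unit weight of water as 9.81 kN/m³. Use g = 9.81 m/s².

P = 13340 kW

Fr₁ = V₁/√(g·y₁) = 19.1/√(9.81×0.796) = 6.84.
Conjugate-depth relation: y₂/y₁ = ½[√(1 + 8Fr₁²) − 1] = ½[√374.7 − 1] = 9.18.
y₂ = 9.18 × 0.796 = 7.31 m.
Head loss: ΔE = (y₂ − y₁)³/(4y₁y₂) = (7.31 − 0.796)³/(4×0.796×7.31) = 276/23.3 = 11.9 m.
q = V₁·y₁ = 19.1 × 0.796 = 15.2 m²/s. Q = q·b = 15.2 × 7.54 = 115 m³/s. P = γ·Q·ΔE = 9.81 × 115 × 11.9 = 13340 kW.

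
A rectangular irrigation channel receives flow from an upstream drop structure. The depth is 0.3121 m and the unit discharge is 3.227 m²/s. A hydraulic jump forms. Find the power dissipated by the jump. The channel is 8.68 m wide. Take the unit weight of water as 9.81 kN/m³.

V₁ = q/y₁ = 3.227/0.3121 = 10.34 m/s. Fr₁ = V₁/√(g·y₁) = 10.34/√(9.81×0.3121) = 5.909.
By Bélanger, y₂/y₁ = ½[√(1 + 8Fr₁²) − 1] = ½[√280.34 − 1] = 7.872.
y₂ = 7.872 × 0.3121 = 2.457 m.
Head loss: ΔE = (y₂ − y₁)³/(4y₁y₂) = (2.457 − 0.3121)³/(4×0.3121×2.457) = 9.865/3.067 = 3.216 m.
Q = q·b = 3.227 × 8.68 = 28.01 m³/s. P = γ·Q·ΔE = 9.81 × 28.01 × 3.216 = 883.8 kW.

P = 883.8 kW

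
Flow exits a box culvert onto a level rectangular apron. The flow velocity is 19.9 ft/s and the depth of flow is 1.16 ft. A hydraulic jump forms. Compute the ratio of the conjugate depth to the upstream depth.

y₂/y₁ = 4.13

Fr₁ = V₁/√(g·y₁) = 19.9/√(32.2×1.16) = 3.26.
Bélanger equation: y₂/y₁ = ½[√(1 + 8Fr₁²) − 1] = ½[√85.82 − 1] = 4.13.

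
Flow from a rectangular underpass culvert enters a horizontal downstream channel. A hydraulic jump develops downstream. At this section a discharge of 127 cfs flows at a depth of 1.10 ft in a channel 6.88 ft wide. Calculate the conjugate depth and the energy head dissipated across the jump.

q = Q/b = 127/6.88 = 18.5 ft²/s; V₁ = q/y₁ = 16.8 ft/s. Fr₁ = V₁/√(g·y₁) = 2.82.
Bélanger equation: y₂/y₁ = ½[√(1 + 8Fr₁²) − 1] = ½[√64.60 − 1] = 3.52.
y₂ = 3.52 × 1.10 = 3.87 ft.
V₂ = q/y₂ = 18.5/3.87 = 4.77 ft/s. E₁ = y₁ + V₁²/2g = 5.47 ft; E₂ = y₂ + V₂²/2g = 4.22 ft. ΔE = E₁ − E₂ = 1.25 ft.

y₂ = 3.87 ft; ΔE = 1.25 ft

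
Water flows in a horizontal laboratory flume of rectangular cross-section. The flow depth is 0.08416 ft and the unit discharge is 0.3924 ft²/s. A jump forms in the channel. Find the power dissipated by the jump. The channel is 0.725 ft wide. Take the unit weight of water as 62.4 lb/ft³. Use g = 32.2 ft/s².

P = 0.003134 hp

V₁ = q/y₁ = 0.3924/0.08416 = 4.663 ft/s. Fr₁ = V₁/√(g·y₁) = 4.663/√(32.2×0.08416) = 2.832.
Conjugate-depth relation: y₂/y₁ = ½[√(1 + 8Fr₁²) − 1] = ½[√65.176 − 1] = 3.537.
y₂ = 3.537 × 0.08416 = 0.2976 ft.
V₂ = q/y₂ = 0.3924/0.2976 = 1.318 ft/s. E₁ = y₁ + V₁²/2g = 0.4217 ft; E₂ = y₂ + V₂²/2g = 0.3246 ft. ΔE = E₁ − E₂ = 0.09710 ft.
Q = q·b = 0.3924 × 0.725 = 0.2845 cfs. P = γ·Q·ΔE/550 = 62.4 × 0.2845 × 0.09710 / 550 = 0.003134 hp.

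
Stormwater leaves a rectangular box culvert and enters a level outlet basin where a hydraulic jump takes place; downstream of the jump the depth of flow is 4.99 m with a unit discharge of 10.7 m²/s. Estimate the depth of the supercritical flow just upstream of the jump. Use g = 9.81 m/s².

y₁ = 0.807 m

V₂ = q/y₂ = 10.7/4.99 = 2.14 m/s; Fr₂ = V₂/√(g·y₂) = 0.306.
From the momentum equation (using Fr₂), y₁/y₂ = ½[√(1 + 8Fr₂²) − 1] = ½[√1.751 − 1] = 0.162.
y₁ = 0.162 × 4.99 = 0.807 m.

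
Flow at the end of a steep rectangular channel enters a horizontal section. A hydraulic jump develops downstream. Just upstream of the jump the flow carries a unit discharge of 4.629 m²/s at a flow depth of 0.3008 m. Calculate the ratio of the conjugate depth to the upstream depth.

V₁ = q/y₁ = 4.629/0.3008 = 15.39 m/s. Fr₁ = V₁/√(g·y₁) = 15.39/√(9.81×0.3008) = 8.959.
Sequent-depth ratio: y₂/y₁ = ½[√(1 + 8Fr₁²) − 1] = ½[√643.04 − 1] = 12.18.

y₂/y₁ = 12.18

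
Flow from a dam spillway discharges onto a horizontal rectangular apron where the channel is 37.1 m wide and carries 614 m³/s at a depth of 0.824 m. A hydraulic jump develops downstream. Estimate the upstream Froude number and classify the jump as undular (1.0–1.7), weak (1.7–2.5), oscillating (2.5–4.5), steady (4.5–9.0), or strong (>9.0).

q = Q/b = 614/37.1 = 16.5 m²/s; V₁ = q/y₁ = 20.1 m/s. Fr₁ = V₁/√(g·y₁) = 7.06.
Fr₁ = 7.06 lies in the steady range.

Fr₁ = 7.06; steady jump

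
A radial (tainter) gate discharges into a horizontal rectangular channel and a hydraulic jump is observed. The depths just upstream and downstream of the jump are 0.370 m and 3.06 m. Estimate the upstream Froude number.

Fr₁ = 6.19

For a rectangular channel the momentum equation gives q² = ½·g·y₁·y₂·(y₁ + y₂) = ½×9.81×0.370×3.06×3.43 = 19.0.
q = √19.0 = 4.36 m²/s.
V₁ = q/y₁ = 11.8 m/s; Fr₁ = V₁/√(g·y₁) = 6.19.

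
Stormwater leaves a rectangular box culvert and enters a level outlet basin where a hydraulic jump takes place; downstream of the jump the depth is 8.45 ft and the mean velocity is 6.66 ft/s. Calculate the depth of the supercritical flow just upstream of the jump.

Fr₂ = V₂/√(g·y₂) = 6.66/√(32.2×8.45) = 0.404.
Applying the sequent-depth relation in reverse, y₁/y₂ = ½[√(1 + 8Fr₂²) − 1] = ½[√2.304 − 1] = 0.259.
y₁ = 0.259 × 8.45 = 2.19 ft.

y₁ = 2.19 ft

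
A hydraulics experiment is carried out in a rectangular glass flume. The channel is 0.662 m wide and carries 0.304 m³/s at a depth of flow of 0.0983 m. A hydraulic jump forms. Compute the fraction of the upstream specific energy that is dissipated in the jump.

q = Q/b = 0.304/0.662 = 0.459 m²/s; V₁ = q/y₁ = 4.67 m/s. Fr₁ = V₁/√(g·y₁) = 4.76.
Sequent-depth ratio: y₂/y₁ = ½[√(1 + 8Fr₁²) − 1] = ½[√182.0 − 1] = 6.25.
y₂ = 6.25 × 0.0983 = 0.614 m.
E₁ = y₁ + V₁²/2g = 1.21 m. ΔE = (y₂ − y₁)³/(4y₁y₂) = 0.568 m. ΔE/E₁ = 0.568/1.21 = 0.469.

ΔE/E₁ = 0.469 (46.9%)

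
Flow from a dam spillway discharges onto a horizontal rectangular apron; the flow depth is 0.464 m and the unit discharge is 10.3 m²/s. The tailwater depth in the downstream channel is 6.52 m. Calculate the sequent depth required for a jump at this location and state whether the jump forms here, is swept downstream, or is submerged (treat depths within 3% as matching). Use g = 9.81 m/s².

V₁ = q/y₁ = 10.3/0.464 = 22.2 m/s. Fr₁ = V₁/√(g·y₁) = 22.2/√(9.81×0.464) = 10.4.
Sequent-depth ratio: y₂/y₁ = ½[√(1 + 8Fr₁²) − 1] = ½[√867.0 − 1] = 14.2.
y₂ = 14.2 × 0.464 = 6.60 m.
Tailwater y_tw = 6.52 m: y_tw ≈ y₂, so the jump forms here.

y₂ = 6.60 m; the jump forms here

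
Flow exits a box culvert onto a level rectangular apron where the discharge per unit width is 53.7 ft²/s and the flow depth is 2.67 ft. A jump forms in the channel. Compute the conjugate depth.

y₂ = 6.96 ft

V₁ = q/y₁ = 53.7/2.67 = 20.1 ft/s. Fr₁ = V₁/√(g·y₁) = 20.1/√(32.2×2.67) = 2.17.
Sequent-depth ratio: y₂/y₁ = ½[√(1 + 8Fr₁²) − 1] = ½[√38.64 − 1] = 2.61.
y₂ = 2.61 × 2.67 = 6.96 ft.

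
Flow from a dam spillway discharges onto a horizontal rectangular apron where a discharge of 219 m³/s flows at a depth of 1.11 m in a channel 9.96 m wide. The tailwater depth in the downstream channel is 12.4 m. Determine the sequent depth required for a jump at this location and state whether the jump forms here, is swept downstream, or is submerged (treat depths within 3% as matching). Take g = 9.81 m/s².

q = Q/b = 219/9.96 = 22.0 m²/s; V₁ = q/y₁ = 19.8 m/s. Fr₁ = V₁/√(g·y₁) = 6.00.
By Bélanger, y₂/y₁ = ½[√(1 + 8Fr₁²) − 1] = ½[√289.3 − 1] = 8.00.
y₂ = 8.00 × 1.11 = 8.88 m.
Tailwater y_tw = 12.4 m: y_tw > y₂, so the jump is submerged.

y₂ = 8.88 m; the jump is submerged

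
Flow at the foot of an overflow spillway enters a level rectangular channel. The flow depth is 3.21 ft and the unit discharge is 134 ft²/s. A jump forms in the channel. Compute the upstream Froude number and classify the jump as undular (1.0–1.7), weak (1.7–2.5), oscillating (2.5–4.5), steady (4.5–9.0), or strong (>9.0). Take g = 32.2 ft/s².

Fr₁ = 4.11; oscillating jump

V₁ = q/y₁ = 134/3.21 = 41.7 ft/s. Fr₁ = V₁/√(g·y₁) = 41.7/√(32.2×3.21) = 4.11.
Fr₁ = 4.11 lies in the oscillating range.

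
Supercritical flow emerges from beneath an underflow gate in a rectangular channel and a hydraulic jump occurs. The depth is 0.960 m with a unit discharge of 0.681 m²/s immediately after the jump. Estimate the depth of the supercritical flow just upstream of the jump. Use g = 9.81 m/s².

y₁ = 0.0935 m

V₂ = q/y₂ = 0.681/0.960 = 0.709 m/s; Fr₂ = V₂/√(g·y₂) = 0.231.
From the momentum equation (using Fr₂), y₁/y₂ = ½[√(1 + 8Fr₂²) − 1] = ½[√1.427 − 1] = 0.0974.
y₁ = 0.0974 × 0.960 = 0.0935 m.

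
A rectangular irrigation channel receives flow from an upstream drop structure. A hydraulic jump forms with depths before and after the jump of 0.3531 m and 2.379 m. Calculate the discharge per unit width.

q = 3.355 m²/s

For a rectangular channel the momentum equation gives q² = ½·g·y₁·y₂·(y₁ + y₂) = ½×9.81×0.3531×2.379×2.732 = 11.26.
q = √11.26 = 3.355 m²/s.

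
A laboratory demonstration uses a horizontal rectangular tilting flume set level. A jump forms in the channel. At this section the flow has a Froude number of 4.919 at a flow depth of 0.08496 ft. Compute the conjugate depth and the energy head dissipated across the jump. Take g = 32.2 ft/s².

Fr₁ = 4.919 (given).
Conjugate-depth relation: y₂/y₁ = ½[√(1 + 8Fr₁²) − 1] = ½[√194.57 − 1] = 6.474.
y₂ = 6.474 × 0.08496 = 0.5501 ft.
Head loss: ΔE = (y₂ − y₁)³/(4y₁y₂) = (0.5501 − 0.08496)³/(4×0.08496×0.5501) = 0.1006/0.1869 = 0.5382 ft.

y₂ = 0.5501 ft; ΔE = 0.5382 ft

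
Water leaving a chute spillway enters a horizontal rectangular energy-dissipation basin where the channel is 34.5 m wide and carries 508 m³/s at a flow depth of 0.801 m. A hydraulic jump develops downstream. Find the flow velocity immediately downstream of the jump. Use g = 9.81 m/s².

V₂ = 2.09 m/s

q = Q/b = 508/34.5 = 14.7 m²/s; V₁ = q/y₁ = 18.4 m/s. Fr₁ = V₁/√(g·y₁) = 6.56.
Bélanger equation: y₂/y₁ = ½[√(1 + 8Fr₁²) − 1] = ½[√345.0 − 1] = 8.79.
y₂ = 8.79 × 0.801 = 7.04 m.
V₂ = q/y₂ = 14.7/7.04 = 2.09 m/s.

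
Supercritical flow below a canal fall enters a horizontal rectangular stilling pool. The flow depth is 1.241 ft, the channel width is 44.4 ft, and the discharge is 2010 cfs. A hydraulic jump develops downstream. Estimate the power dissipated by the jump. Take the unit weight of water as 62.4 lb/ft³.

P = 2743 hp

q = Q/b = 2010/44.4 = 45.27 ft²/s; V₁ = q/y₁ = 36.48 ft/s. Fr₁ = V₁/√(g·y₁) = 5.771.
Sequent-depth ratio: y₂/y₁ = ½[√(1 + 8Fr₁²) − 1] = ½[√267.41 − 1] = 7.676.
y₂ = 7.676 × 1.241 = 9.526 ft.
Head loss: ΔE = (y₂ − y₁)³/(4y₁y₂) = (9.526 − 1.241)³/(4×1.241×9.526) = 568.7/47.29 = 12.03 ft.
P = γ·Q·ΔE/550 = 62.4 × 2010 × 12.03 / 550 = 2743 hp.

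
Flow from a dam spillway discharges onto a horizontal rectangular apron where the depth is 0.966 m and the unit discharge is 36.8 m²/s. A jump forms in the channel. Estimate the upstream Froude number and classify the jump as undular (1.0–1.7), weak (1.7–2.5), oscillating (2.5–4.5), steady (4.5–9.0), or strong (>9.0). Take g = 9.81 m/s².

V₁ = q/y₁ = 36.8/0.966 = 38.1 m/s. Fr₁ = V₁/√(g·y₁) = 38.1/√(9.81×0.966) = 12.4.
Fr₁ = 12.4 lies in the strong range.

Fr₁ = 12.4; strong jump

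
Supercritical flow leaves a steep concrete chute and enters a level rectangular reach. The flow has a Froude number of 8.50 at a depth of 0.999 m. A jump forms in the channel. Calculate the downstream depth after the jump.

Fr₁ = 8.50 (given).
Sequent-depth ratio: y₂/y₁ = ½[√(1 + 8Fr₁²) − 1] = ½[√579.0 − 1] = 11.5.
y₂ = 11.5 × 0.999 = 11.5 m.

y₂ = 11.5 m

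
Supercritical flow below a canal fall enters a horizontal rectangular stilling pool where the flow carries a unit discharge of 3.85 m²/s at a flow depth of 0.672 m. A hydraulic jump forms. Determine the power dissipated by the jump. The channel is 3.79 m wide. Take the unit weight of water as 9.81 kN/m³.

P = 43.5 kW

V₁ = q/y₁ = 3.85/0.672 = 5.73 m/s. Fr₁ = V₁/√(g·y₁) = 5.73/√(9.81×0.672) = 2.23.
Conjugate-depth relation: y₂/y₁ = ½[√(1 + 8Fr₁²) − 1] = ½[√40.83 − 1] = 2.70.
y₂ = 2.70 × 0.672 = 1.81 m.
Head loss: ΔE = (y₂ − y₁)³/(4y₁y₂) = (1.81 − 0.672)³/(4×0.672×1.81) = 1.48/4.87 = 0.304 m.
Q = q·b = 3.85 × 3.79 = 14.6 m³/s. P = γ·Q·ΔE = 9.81 × 14.6 × 0.304 = 43.5 kW.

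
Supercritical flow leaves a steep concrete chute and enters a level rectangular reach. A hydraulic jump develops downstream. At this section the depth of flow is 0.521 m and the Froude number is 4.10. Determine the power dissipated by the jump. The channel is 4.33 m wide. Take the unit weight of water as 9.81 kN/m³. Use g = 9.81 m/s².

P = 405 kW

Fr₁ = 4.10 (given).
Conjugate-depth relation: y₂/y₁ = ½[√(1 + 8Fr₁²) − 1] = ½[√135.5 − 1] = 5.32.
y₂ = 5.32 × 0.521 = 2.77 m.
V₁ = Fr₁·√(g·y₁) = 4.10×√(9.81×0.521) = 9.27 m/s; q = V₁·y₁ = 4.83 m²/s. V₂ = q/y₂ = 4.83/2.77 = 1.74 m/s. E₁ = y₁ + V₁²/2g = 4.90 m; E₂ = y₂ + V₂²/2g = 2.93 m. ΔE = E₁ − E₂ = 1.97 m.
Q = q·b = 4.83 × 4.33 = 20.9 m³/s. P = γ·Q·ΔE = 9.81 × 20.9 × 1.97 = 405 kW.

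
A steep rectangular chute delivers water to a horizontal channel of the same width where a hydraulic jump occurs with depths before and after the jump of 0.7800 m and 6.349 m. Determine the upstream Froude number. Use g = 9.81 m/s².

Fr₁ = 6.099

For a rectangular channel the momentum equation gives q² = ½·g·y₁·y₂·(y₁ + y₂) = ½×9.81×0.7800×6.349×7.129 = 173.2.
q = √173.2 = 13.16 m²/s.
V₁ = q/y₁ = 16.87 m/s; Fr₁ = V₁/√(g·y₁) = 6.099.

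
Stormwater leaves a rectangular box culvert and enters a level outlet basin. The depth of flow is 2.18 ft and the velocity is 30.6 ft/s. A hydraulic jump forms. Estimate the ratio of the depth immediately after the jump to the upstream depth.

y₂/y₁ = 4.69

Fr₁ = V₁/√(g·y₁) = 30.6/√(32.2×2.18) = 3.65.
Sequent-depth ratio: y₂/y₁ = ½[√(1 + 8Fr₁²) − 1] = ½[√107.7 − 1] = 4.69.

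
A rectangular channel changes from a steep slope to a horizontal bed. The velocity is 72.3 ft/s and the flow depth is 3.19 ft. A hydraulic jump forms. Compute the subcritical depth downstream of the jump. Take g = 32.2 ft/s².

Fr₁ = V₁/√(g·y₁) = 72.3/√(32.2×3.19) = 7.13.
By Bélanger, y₂/y₁ = ½[√(1 + 8Fr₁²) − 1] = ½[√408.1 − 1] = 9.60.
y₂ = 9.60 × 3.19 = 30.6 ft.

y₂ = 30.6 ft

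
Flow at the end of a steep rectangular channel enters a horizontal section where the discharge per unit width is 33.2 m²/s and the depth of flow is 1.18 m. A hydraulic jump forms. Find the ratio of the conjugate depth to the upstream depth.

y₂/y₁ = 11.2

V₁ = q/y₁ = 33.2/1.18 = 28.1 m/s. Fr₁ = V₁/√(g·y₁) = 28.1/√(9.81×1.18) = 8.27.
Bélanger equation: y₂/y₁ = ½[√(1 + 8Fr₁²) − 1] = ½[√548.1 − 1] = 11.2.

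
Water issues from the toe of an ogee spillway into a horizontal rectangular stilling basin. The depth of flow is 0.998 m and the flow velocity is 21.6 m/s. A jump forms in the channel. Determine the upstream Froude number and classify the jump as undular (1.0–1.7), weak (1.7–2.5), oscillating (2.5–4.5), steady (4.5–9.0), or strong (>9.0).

Fr₁ = 6.90; steady jump

Fr₁ = V₁/√(g·y₁) = 21.6/√(9.81×0.998) = 6.90.
Fr₁ = 6.90 lies in the steady range.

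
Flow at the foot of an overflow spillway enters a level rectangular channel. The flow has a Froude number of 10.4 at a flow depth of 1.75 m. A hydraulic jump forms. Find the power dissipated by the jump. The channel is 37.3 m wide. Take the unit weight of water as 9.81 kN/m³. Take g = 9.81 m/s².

Fr₁ = 10.4 (given).
Sequent-depth ratio: y₂/y₁ = ½[√(1 + 8Fr₁²) − 1] = ½[√866.3 − 1] = 14.2.
y₂ = 14.2 × 1.75 = 24.9 m.
V₁ = Fr₁·√(g·y₁) = 10.4×√(9.81×1.75) = 43.1 m/s; q = V₁·y₁ = 75.4 m²/s. V₂ = q/y₂ = 75.4/24.9 = 3.03 m/s. E₁ = y₁ + V₁²/2g = 96.4 m; E₂ = y₂ + V₂²/2g = 25.3 m. ΔE = E₁ − E₂ = 71.0 m.
Q = q·b = 75.4 × 37.3 = 2813 m³/s. P = γ·Q·ΔE = 9.81 × 2813 × 71.0 = 1960311 kW.

P = 1960311 kW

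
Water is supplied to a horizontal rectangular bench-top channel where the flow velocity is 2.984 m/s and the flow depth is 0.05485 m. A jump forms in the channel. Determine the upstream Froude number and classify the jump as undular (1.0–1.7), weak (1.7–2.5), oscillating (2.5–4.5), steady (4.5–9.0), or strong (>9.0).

Fr₁ = V₁/√(g·y₁) = 2.984/√(9.81×0.05485) = 4.068.
Fr₁ = 4.068 lies in the oscillating range.

Fr₁ = 4.068; oscillating jump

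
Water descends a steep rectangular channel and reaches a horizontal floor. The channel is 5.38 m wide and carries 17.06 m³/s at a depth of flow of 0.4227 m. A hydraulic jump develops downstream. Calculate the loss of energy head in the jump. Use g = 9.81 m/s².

ΔE = 1.162 m

q = Q/b = 17.06/5.38 = 3.171 m²/s; V₁ = q/y₁ = 7.502 m/s. Fr₁ = V₁/√(g·y₁) = 3.684.
Conjugate-depth relation: y₂/y₁ = ½[√(1 + 8Fr₁²) − 1] = ½[√109.57 − 1] = 4.734.
y₂ = 4.734 × 0.4227 = 2.001 m.
V₂ = q/y₂ = 3.171/2.001 = 1.585 m/s. E₁ = y₁ + V₁²/2g = 3.291 m; E₂ = y₂ + V₂²/2g = 2.129 m. ΔE = E₁ − E₂ = 1.162 m.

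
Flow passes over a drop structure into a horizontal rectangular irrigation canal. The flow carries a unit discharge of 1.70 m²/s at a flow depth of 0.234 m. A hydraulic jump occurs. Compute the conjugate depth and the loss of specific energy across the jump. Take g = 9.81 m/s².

V₁ = q/y₁ = 1.70/0.234 = 7.26 m/s. Fr₁ = V₁/√(g·y₁) = 7.26/√(9.81×0.234) = 4.80.
From the momentum equation for a rectangular channel, y₂/y₁ = ½[√(1 + 8Fr₁²) − 1] = ½[√184.9 − 1] = 6.30.
y₂ = 6.30 × 0.234 = 1.47 m.
Head loss: ΔE = (y₂ − y₁)³/(4y₁y₂) = (1.47 − 0.234)³/(4×0.234×1.47) = 1.91/1.38 = 1.38 m.

y₂ = 1.47 m; ΔE = 1.38 m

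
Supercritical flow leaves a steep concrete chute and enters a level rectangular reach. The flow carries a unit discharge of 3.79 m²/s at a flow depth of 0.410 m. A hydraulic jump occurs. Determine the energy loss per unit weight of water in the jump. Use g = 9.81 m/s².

V₁ = q/y₁ = 3.79/0.410 = 9.24 m/s. Fr₁ = V₁/√(g·y₁) = 9.24/√(9.81×0.410) = 4.61.
Sequent-depth ratio: y₂/y₁ = ½[√(1 + 8Fr₁²) − 1] = ½[√171.0 − 1] = 6.04.
y₂ = 6.04 × 0.410 = 2.48 m.
Head loss: ΔE = (y₂ − y₁)³/(4y₁y₂) = (2.48 − 0.410)³/(4×0.410×2.48) = 8.81/4.06 = 2.17 m.

ΔE = 2.17 m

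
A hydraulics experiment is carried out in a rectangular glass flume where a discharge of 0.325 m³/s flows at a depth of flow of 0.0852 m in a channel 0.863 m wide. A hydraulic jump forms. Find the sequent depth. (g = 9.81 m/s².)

q = Q/b = 0.325/0.863 = 0.377 m²/s; V₁ = q/y₁ = 4.42 m/s. Fr₁ = V₁/√(g·y₁) = 4.83.
From the momentum equation for a rectangular channel, y₂/y₁ = ½[√(1 + 8Fr₁²) − 1] = ½[√188.0 − 1] = 6.36.
y₂ = 6.36 × 0.0852 = 0.542 m.

y₂ = 0.542 m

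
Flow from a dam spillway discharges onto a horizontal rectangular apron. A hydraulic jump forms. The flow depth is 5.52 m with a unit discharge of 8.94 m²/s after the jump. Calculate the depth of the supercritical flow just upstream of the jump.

y₁ = 0.491 m

V₂ = q/y₂ = 8.94/5.52 = 1.62 m/s; Fr₂ = V₂/√(g·y₂) = 0.220.
From the momentum equation (using Fr₂), y₁/y₂ = ½[√(1 + 8Fr₂²) − 1] = ½[√1.388 − 1] = 0.0890.
y₁ = 0.0890 × 5.52 = 0.491 m.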